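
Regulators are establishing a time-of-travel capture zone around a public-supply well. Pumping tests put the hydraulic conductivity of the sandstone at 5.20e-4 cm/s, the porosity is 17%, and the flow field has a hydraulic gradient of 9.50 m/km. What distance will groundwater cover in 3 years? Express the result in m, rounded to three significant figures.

K = 5.20e-4 cm/s × 864 = 0.4493 m/d
Specific discharge q = 0.4493 × 0.0095 = 0.004268 m/d
Average linear velocity = 0.004268 / 0.17 = 0.02511 m/d
T = 3 yr × 365 = 1095 d
L = v × T = 0.02511 × 1095 = 27.49 m

27.5 m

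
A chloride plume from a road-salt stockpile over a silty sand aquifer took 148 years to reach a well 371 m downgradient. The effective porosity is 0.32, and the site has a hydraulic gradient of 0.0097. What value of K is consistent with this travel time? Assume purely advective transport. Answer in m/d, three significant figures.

t = 148 years = 54020 d
v = L / t = 371 / 54020 = 0.006868 m/d
K = v · n / i = 0.006868 × 0.32 / 0.0097 = 0.227 m/d

0.227 m/d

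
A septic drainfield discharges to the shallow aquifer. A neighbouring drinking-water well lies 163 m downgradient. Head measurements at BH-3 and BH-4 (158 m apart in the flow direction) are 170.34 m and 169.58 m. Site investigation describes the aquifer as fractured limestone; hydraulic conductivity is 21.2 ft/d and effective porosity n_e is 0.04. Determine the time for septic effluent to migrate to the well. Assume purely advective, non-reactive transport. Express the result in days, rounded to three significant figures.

Hydraulic gradient i = (170.34 − 169.58) / 158 = 0.76 / 158 = 0.004810
K = 21.2 ft/d × 0.3048 = 6.462 m/d
Darcy flux q = K·i = 6.462 × 0.004810 = 0.03108 m/d
Average linear velocity = 0.03108 / 0.04 = 0.7770 m/d
t = L / v = 163 / 0.7770 = 209.8 d

210 days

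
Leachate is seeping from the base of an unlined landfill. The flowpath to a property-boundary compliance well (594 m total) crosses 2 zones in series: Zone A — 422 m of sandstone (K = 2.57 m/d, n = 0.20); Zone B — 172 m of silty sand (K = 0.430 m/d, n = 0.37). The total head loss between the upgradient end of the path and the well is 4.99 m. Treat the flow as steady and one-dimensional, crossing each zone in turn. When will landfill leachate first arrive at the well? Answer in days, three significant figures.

Continuity: the same q passes through each zone, so ΔH = q·Σ(L_j/K_j) — the zones act as resistances in series.
Σ(L/K) = 422/2.57 + 172/0.430 = 164.2 + 400.0 = 564.2 d
q = ΔH / Σ(L/K) = 4.99 / 564.2 = 0.008844 m/d (same in every zone)
Zone A: v = q/n = 0.008844/0.20 = 0.04422 m/d → t_A = 422/0.04422 = 9543 d
Zone B: v = q/n = 0.008844/0.37 = 0.02390 m/d → t_B = 172/0.02390 = 7196 d
Total t = 9543 + 7196 = 16740 d

16700 days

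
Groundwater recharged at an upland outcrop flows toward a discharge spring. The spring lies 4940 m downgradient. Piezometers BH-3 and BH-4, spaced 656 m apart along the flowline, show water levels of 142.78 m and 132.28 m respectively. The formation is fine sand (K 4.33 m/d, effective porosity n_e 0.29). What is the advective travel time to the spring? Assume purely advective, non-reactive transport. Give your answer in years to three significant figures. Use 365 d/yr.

56.6 years

Hydraulic gradient i = (142.78 − 132.28) / 656 = 10.50 / 656 = 0.01601
Specific discharge q = 4.33 × 0.01601 = 0.06931 m/d
Seepage velocity v = q / n = 0.06931 / 0.29 = 0.2390 m/d
t = L / v = 4940 / 0.2390 = 20670 d
   = 20670 / 365 = 56.6 yr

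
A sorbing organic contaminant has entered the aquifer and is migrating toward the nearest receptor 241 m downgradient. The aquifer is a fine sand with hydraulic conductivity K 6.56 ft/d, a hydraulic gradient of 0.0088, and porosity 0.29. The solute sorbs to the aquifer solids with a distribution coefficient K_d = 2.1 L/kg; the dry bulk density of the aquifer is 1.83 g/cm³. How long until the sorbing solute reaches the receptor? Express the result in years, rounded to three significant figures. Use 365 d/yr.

155 years

K = 6.56 ft/d × 0.3048 = 1.999 m/d
Darcy flux q = K·i = 1.999 × 0.0088 = 0.01760 m/d
v_s = q/n_e = 0.01760/0.29 = 0.06067 m/d
Retardation R = 1 + ρ_b·K_d/n = 1 + 1.83×2.1/0.29 = 14.25
Contaminant velocity v_c = v/R = 0.06067/14.25 = 0.004257 m/d
t = L/v_c = 241/0.004257 = 56610 d
   = 56610/365 = 155 yr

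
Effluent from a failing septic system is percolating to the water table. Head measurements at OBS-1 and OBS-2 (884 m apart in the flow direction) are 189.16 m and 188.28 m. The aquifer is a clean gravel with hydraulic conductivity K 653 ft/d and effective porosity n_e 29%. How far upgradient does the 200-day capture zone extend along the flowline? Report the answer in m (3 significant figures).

Hydraulic gradient i = (189.16 − 188.28) / 884 = 0.88 / 884 = 9.955e-4
K = 653 ft/d × 0.3048 = 199.0 m/d
q = Ki = 199.0 × 9.955e-4 = 0.1981 m/d
Seepage velocity v = q / n = 0.1981 / 0.29 = 0.6832 m/d
L = v × T = 0.6832 × 200 = 136.6 m

137 m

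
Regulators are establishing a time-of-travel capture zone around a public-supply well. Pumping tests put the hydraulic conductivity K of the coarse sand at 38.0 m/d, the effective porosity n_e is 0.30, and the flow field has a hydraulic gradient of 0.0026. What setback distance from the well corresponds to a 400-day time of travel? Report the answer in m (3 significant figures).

132 m

Specific discharge q = 38.0 × 0.0026 = 0.09880 m/d
Average linear velocity = 0.09880 / 0.30 = 0.3293 m/d
L = v × T = 0.3293 × 400 = 131.7 m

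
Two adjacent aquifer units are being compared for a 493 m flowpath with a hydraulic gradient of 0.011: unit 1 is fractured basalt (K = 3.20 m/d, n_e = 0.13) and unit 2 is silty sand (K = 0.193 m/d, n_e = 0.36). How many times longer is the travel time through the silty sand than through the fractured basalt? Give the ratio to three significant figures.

Unit 1 (fractured basalt): v = 3.20×0.011/0.13 = 0.2708 m/d, t = 493/0.2708 = 1821 d
Unit 2 (silty sand): v = 0.193×0.011/0.36 = 0.005897 m/d, t = 493/0.005897 = 83600 d
t(silty sand) / t(fractured basalt) = 83600/1821 = 45.9

45.9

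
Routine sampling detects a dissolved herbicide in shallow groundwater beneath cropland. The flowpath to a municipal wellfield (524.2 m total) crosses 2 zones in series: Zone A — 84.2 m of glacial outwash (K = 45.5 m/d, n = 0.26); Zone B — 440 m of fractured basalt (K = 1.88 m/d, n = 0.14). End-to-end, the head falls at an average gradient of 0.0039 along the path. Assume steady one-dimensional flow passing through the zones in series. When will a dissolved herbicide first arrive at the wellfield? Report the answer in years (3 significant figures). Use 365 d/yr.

26.4 years

Continuity: the same q passes through each zone, so ΔH = q·Σ(L_j/K_j) — the zones act as resistances in series.
Σ(L/K) = 84.2/45.5 + 440/1.88 = 1.851 + 234.0 = 235.9 d
K_eq = L_total / Σ(L/K) = 524.2 / 235.9 = 2.222 m/d
q = K_eq · i = 2.222 × 0.0039 = 0.008667 m/d (same in every zone)
Zone A: v = q/n = 0.008667/0.26 = 0.03333 m/d → t_A = 84.2/0.03333 = 2526 d
Zone B: v = q/n = 0.008667/0.14 = 0.06190 m/d → t_B = 440/0.06190 = 7108 d
Total t = 2526 + 7108 = 9634 d
   = 9634 / 365 = 26.4 yr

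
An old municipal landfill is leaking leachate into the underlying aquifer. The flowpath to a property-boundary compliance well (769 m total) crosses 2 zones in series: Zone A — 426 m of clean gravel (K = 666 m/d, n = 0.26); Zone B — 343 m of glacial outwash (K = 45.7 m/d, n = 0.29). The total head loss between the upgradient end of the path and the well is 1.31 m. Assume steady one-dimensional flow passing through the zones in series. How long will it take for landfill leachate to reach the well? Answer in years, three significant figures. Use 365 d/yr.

3.58 years

Continuity: the same q passes through each zone, so ΔH = q·Σ(L_j/K_j) — the zones act as resistances in series.
Σ(L/K) = 426/666 + 343/45.7 = 0.6396 + 7.505 = 8.145 d
q = ΔH / Σ(L/K) = 1.31 / 8.145 = 0.1608 m/d (same in every zone)
Zone A: v = q/n = 0.1608/0.26 = 0.6186 m/d → t_A = 426/0.6186 = 688.7 d
Zone B: v = q/n = 0.1608/0.29 = 0.5546 m/d → t_B = 343/0.5546 = 618.5 d
Total t = 688.7 + 618.5 = 1307 d
   = 1307 / 365 = 3.58 yr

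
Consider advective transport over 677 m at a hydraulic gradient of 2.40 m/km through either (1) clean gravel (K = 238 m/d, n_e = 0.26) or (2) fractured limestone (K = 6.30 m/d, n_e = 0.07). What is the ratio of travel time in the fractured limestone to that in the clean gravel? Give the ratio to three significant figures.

Unit 1 (clean gravel): v = 238×0.0024/0.26 = 2.197 m/d, t = 677/2.197 = 308.2 d
Unit 2 (fractured limestone): v = 6.30×0.0024/0.07 = 0.2160 m/d, t = 677/0.2160 = 3134 d
t(fractured limestone) / t(clean gravel) = 3134/308.2 = 10.2

10.2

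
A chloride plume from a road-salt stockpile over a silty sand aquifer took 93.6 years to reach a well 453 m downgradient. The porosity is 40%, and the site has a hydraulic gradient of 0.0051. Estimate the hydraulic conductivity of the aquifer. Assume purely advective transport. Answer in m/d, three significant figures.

t = 93.6 years = 34160 d
v = L / t = 453 / 34160 = 0.01326 m/d
K = v · n / i = 0.01326 × 0.40 / 0.0051 = 1.04 m/d

1.04 m/d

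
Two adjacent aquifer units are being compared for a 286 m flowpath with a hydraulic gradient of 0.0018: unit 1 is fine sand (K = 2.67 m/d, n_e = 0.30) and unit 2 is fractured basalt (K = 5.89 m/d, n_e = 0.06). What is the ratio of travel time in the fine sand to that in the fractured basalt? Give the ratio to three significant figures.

Unit 1 (fine sand): v = 2.67×0.0018/0.30 = 0.01602 m/d, t = 286/0.01602 = 17850 d
Unit 2 (fractured basalt): v = 5.89×0.0018/0.06 = 0.1767 m/d, t = 286/0.1767 = 1619 d
t(fine sand) / t(fractured basalt) = 17850/1619 = 11.0

11.0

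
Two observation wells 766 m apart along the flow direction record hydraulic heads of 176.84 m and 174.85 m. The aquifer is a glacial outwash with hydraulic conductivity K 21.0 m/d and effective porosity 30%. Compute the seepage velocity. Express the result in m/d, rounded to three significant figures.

Hydraulic gradient i = (176.84 − 174.85) / 766 = 1.99 / 766 = 0.002598
Specific discharge q = 21.0 × 0.002598 = 0.05456 m/d
v = Ki/n = 21.0·0.002598/0.30 = 0.1819 m/d

0.182 m/d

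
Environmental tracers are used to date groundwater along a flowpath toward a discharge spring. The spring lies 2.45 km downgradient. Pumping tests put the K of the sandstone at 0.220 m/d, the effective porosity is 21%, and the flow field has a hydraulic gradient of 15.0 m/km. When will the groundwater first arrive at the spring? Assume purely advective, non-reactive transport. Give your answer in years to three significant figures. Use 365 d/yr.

427 years

q = Ki = 0.220 × 0.015 = 0.003300 m/d
v_s = q/n_e = 0.003300/0.21 = 0.01571 m/d
L = 2.45 km = 2450 m
t = L / v = 2450 / 0.01571 = 155900 d
   = 155900 / 365 = 427 yr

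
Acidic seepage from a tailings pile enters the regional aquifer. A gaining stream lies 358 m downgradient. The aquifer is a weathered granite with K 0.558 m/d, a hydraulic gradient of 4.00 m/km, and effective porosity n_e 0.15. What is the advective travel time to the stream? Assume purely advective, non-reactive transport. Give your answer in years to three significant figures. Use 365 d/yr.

65.9 years

Specific discharge q = 0.558 × 0.0040 = 0.002232 m/d
v_s = q/n_e = 0.002232/0.15 = 0.01488 m/d
t = L / v = 358 / 0.01488 = 24060 d
   = 24060 / 365 = 65.9 yr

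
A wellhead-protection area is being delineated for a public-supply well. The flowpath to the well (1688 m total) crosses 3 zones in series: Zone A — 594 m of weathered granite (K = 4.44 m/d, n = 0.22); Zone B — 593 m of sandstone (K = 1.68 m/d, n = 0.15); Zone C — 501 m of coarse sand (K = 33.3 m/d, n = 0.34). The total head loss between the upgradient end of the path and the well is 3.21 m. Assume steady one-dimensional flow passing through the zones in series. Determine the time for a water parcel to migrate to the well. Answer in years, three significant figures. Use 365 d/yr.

Continuity: the same q passes through each zone, so ΔH = q·Σ(L_j/K_j) — the zones act as resistances in series.
Σ(L/K) = 594/4.44 + 593/1.68 + 501/33.3 = 133.8 + 353.0 + 15.05 = 501.8 d
q = ΔH / Σ(L/K) = 3.21 / 501.8 = 0.006397 m/d (same in every zone)
Zone A: v = q/n = 0.006397/0.22 = 0.02908 m/d → t_A = 594/0.02908 = 20430 d
Zone B: v = q/n = 0.006397/0.15 = 0.04265 m/d → t_B = 593/0.04265 = 13910 d
Zone C: v = q/n = 0.006397/0.34 = 0.01881 m/d → t_C = 501/0.01881 = 26630 d
Total t = 20430 + 13910 + 26630 = 60960 d
   = 60960 / 365 = 167 yr

167 years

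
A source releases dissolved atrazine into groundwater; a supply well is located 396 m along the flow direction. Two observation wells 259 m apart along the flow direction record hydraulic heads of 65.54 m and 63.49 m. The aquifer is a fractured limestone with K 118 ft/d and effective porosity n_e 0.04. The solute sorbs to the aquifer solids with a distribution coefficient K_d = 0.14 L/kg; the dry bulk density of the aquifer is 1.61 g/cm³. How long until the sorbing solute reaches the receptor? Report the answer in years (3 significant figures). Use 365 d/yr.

Hydraulic gradient i = (65.54 − 63.49) / 259 = 2.05 / 259 = 0.007915
K = 118 ft/d × 0.3048 = 35.97 m/d
Specific discharge q = 35.97 × 0.007915 = 0.2847 m/d
v = Ki/n = 35.97·0.007915/0.04 = 7.117 m/d
Retardation R = 1 + ρ_b·K_d/n = 1 + 1.61×0.14/0.04 = 6.635
Contaminant velocity v_c = v/R = 7.117/6.635 = 1.073 m/d
t = L/v_c = 396/1.073 = 369.2 d
   = 369.2/365 = 1.01 yr

1.01 years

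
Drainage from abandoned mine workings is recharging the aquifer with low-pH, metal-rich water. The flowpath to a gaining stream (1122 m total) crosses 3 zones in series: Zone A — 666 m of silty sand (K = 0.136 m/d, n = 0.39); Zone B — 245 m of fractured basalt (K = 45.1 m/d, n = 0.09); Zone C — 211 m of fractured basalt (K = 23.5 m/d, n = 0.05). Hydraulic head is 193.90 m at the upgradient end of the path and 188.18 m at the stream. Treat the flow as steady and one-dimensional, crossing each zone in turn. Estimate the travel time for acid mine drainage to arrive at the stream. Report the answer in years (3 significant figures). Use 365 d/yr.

Total head drop ΔH = 193.90 − 188.18 = 5.72 m
Steady 1-D flow in series ⇒ the Darcy flux q is identical in every zone and the zone head losses add (resistances L/K in series).
Σ(L/K) = 666/0.136 + 245/45.1 + 211/23.5 = 4897 + 5.432 + 8.979 = 4911 d
q = ΔH / Σ(L/K) = 5.72 / 4911 = 0.001165 m/d (same in every zone)
Zone A: v = q/n = 0.001165/0.39 = 0.002986 m/d → t_A = 666/0.002986 = 223000 d
Zone B: v = q/n = 0.001165/0.09 = 0.01294 m/d → t_B = 245/0.01294 = 18930 d
Zone C: v = q/n = 0.001165/0.05 = 0.02329 m/d → t_C = 211/0.02329 = 9059 d
Total t = 223000 + 18930 + 9059 = 251000 d
   = 251000 / 365 = 688 yr

688 years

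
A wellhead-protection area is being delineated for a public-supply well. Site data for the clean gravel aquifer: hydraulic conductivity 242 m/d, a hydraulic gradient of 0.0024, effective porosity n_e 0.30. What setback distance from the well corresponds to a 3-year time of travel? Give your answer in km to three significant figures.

2.12 km

q = Ki = 242 × 0.0024 = 0.5808 m/d
Average linear velocity = 0.5808 / 0.30 = 1.936 m/d
T = 3 yr × 365 = 1095 d
L = v × T = 1.936 × 1095 = 2120 m
   = 2.12 km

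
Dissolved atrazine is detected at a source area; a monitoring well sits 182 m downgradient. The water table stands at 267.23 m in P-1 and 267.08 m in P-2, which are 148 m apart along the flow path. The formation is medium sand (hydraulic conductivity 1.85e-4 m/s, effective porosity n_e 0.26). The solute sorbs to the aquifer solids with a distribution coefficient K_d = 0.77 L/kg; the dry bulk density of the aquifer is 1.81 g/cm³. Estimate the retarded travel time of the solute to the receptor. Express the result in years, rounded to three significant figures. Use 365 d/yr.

50.9 years

Hydraulic gradient i = (267.23 − 267.08) / 148 = 0.15 / 148 = 0.001014
K = 1.85e-4 m/s × 86400 s/d = 15.98 m/d
Specific discharge q = 15.98 × 0.001014 = 0.01620 m/d
v_s = q/n_e = 0.01620/0.26 = 0.06231 m/d
Retardation R = 1 + ρ_b·K_d/n = 1 + 1.81×0.77/0.26 = 6.360
Contaminant velocity v_c = v/R = 0.06231/6.360 = 0.009796 m/d
t = L/v_c = 182/0.009796 = 18580 d
   = 18580/365 = 50.9 yr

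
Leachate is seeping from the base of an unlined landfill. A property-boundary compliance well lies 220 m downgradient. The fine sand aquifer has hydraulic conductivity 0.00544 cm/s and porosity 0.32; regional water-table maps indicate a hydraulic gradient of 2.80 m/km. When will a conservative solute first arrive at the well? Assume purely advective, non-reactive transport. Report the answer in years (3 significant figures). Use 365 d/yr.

14.7 years

K = 0.00544 cm/s × 864 = 4.700 m/d
Darcy flux q = K·i = 4.700 × 0.0028 = 0.01316 m/d
v = Ki/n = 4.700·0.0028/0.32 = 0.04113 m/d
t = L / v = 220 / 0.04113 = 5349 d
   = 5349 / 365 = 14.7 yr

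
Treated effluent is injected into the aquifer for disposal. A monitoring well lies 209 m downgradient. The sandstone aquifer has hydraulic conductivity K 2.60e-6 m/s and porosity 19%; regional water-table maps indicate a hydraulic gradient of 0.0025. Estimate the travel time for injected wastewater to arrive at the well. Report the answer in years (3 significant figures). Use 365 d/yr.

194 years

K = 2.60e-6 m/s × 86400 s/d = 0.2246 m/d
Darcy flux q = K·i = 0.2246 × 0.0025 = 5.616e-4 m/d
v_s = q/n_e = 5.616e-4/0.19 = 0.002956 m/d
t = L / v = 209 / 0.002956 = 70710 d
   = 70710 / 365 = 194 yr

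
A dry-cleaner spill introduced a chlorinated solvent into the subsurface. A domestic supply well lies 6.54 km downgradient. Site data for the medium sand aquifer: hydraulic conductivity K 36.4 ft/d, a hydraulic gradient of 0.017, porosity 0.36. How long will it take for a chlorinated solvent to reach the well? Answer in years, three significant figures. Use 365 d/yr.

34.2 years

K = 36.4 ft/d × 0.3048 = 11.09 m/d
q = Ki = 11.09 × 0.017 = 0.1886 m/d
Average linear velocity = 0.1886 / 0.36 = 0.5239 m/d
L = 6.54 km = 6540 m
t = L / v = 6540 / 0.5239 = 12480 d
   = 12480 / 365 = 34.2 yr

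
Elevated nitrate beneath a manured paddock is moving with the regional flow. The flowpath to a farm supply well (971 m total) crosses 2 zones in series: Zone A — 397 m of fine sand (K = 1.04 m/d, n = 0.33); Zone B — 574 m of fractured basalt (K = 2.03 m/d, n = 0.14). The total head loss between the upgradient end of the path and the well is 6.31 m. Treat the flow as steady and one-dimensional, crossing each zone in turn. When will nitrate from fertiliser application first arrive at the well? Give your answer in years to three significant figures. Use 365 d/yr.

Steady 1-D flow in series ⇒ the Darcy flux q is identical in every zone and the zone head losses add (resistances L/K in series).
Σ(L/K) = 397/1.04 + 574/2.03 = 381.7 + 282.8 = 664.5 d
q = ΔH / Σ(L/K) = 6.31 / 664.5 = 0.009496 m/d (same in every zone)
Zone A: v = q/n = 0.009496/0.33 = 0.02878 m/d → t_A = 397/0.02878 = 13800 d
Zone B: v = q/n = 0.009496/0.14 = 0.06783 m/d → t_B = 574/0.06783 = 8462 d
Total t = 13800 + 8462 = 22260 d
   = 22260 / 365 = 61.0 yr

61.0 years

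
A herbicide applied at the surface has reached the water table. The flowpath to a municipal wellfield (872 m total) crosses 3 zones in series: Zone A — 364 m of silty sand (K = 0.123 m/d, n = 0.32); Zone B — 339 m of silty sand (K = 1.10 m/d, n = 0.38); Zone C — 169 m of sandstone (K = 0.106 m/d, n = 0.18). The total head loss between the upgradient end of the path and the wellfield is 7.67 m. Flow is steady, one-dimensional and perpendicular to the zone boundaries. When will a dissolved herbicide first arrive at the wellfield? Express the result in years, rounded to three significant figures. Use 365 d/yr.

479 years

Continuity: the same q passes through each zone, so ΔH = q·Σ(L_j/K_j) — the zones act as resistances in series.
Σ(L/K) = 364/0.123 + 339/1.10 + 169/0.106 = 2959 + 308.2 + 1594 = 4862 d
q = ΔH / Σ(L/K) = 7.67 / 4862 = 0.001578 m/d (same in every zone)
Zone A: v = q/n = 0.001578/0.32 = 0.004930 m/d → t_A = 364/0.004930 = 73830 d
Zone B: v = q/n = 0.001578/0.38 = 0.004152 m/d → t_B = 339/0.004152 = 81660 d
Zone C: v = q/n = 0.001578/0.18 = 0.008764 m/d → t_C = 169/0.008764 = 19280 d
Total t = 73830 + 81660 + 19280 = 174800 d
   = 174800 / 365 = 479 yr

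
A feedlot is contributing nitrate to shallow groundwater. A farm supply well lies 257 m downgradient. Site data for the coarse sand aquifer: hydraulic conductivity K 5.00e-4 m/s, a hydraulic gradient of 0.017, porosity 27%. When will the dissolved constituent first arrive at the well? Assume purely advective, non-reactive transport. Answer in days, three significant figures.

94.5 days

K = 5.00e-4 m/s × 86400 s/d = 43.20 m/d
Specific discharge q = 43.20 × 0.017 = 0.7344 m/d
Seepage velocity v = q / n = 0.7344 / 0.27 = 2.720 m/d
t = L / v = 257 / 2.720 = 94.49 d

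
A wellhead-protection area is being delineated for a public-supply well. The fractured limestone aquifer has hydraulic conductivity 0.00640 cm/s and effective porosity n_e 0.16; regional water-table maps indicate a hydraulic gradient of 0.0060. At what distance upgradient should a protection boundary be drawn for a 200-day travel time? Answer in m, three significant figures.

K = 0.00640 cm/s × 864 = 5.530 m/d
q = Ki = 5.530 × 0.0060 = 0.03318 m/d
v = Ki/n = 5.530·0.0060/0.16 = 0.2074 m/d
L = v × T = 0.2074 × 200 = 41.47 m

41.5 m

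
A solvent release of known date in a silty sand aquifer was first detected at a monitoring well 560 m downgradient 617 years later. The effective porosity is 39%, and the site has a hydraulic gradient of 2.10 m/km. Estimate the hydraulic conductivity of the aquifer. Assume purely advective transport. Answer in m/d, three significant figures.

t = 617 years = 225200 d
v = L / t = 560 / 225200 = 0.002487 m/d
K = v · n / i = 0.002487 × 0.39 / 0.0021 = 0.462 m/d

0.462 m/d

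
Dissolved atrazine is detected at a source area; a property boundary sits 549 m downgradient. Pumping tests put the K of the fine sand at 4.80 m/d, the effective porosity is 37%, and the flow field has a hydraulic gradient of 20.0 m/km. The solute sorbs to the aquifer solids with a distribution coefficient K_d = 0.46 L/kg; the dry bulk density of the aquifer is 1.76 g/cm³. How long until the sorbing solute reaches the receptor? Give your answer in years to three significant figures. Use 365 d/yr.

18.5 years

Darcy flux q = K·i = 4.80 × 0.020 = 0.09600 m/d
Seepage velocity v = q / n = 0.09600 / 0.37 = 0.2595 m/d
Retardation R = 1 + ρ_b·K_d/n = 1 + 1.76×0.46/0.37 = 3.188
Contaminant velocity v_c = v/R = 0.2595/3.188 = 0.08138 m/d
t = L/v_c = 549/0.08138 = 6746 d
   = 6746/365 = 18.5 yr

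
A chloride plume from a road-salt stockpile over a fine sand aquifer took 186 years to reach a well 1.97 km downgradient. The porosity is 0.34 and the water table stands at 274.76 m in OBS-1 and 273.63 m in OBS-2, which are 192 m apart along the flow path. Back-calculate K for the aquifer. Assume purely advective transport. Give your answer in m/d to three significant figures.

Hydraulic gradient i = (274.76 − 273.63) / 192 = 1.13 / 192 = 0.005885
t = 186 years = 67890 d
L = 1.97 km = 1970 m
v = L / t = 1970 / 67890 = 0.02902 m/d
K = v · n / i = 0.02902 × 0.34 / 0.005885 = 1.68 m/d

1.68 m/d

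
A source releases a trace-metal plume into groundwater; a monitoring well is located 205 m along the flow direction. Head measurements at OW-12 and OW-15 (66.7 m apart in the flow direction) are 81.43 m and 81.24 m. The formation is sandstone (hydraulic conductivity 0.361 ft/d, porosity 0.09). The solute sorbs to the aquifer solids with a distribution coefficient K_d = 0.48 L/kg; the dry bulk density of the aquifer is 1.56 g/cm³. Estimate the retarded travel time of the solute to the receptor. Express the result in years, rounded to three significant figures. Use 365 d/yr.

1500 years

Hydraulic gradient i = (81.43 − 81.24) / 66.7 = 0.19 / 66.7 = 0.002849
K = 0.361 ft/d × 0.3048 = 0.1100 m/d
q = Ki = 0.1100 × 0.002849 = 3.134e-4 m/d
v_s = q/n_e = 3.134e-4/0.09 = 0.003483 m/d
Retardation R = 1 + ρ_b·K_d/n = 1 + 1.56×0.48/0.09 = 9.320
Contaminant velocity v_c = v/R = 0.003483/9.320 = 3.737e-4 m/d
t = L/v_c = 205/3.737e-4 = 548600 d
   = 548600/365 = 1500 yr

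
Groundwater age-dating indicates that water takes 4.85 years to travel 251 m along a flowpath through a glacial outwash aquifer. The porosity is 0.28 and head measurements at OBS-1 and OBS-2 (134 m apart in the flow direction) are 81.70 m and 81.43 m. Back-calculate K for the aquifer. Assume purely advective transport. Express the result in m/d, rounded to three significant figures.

Hydraulic gradient i = (81.70 − 81.43) / 134 = 0.27 / 134 = 0.002015
t = 4.85 years = 1770 d
v = L / t = 251 / 1770 = 0.1418 m/d
K = v · n / i = 0.1418 × 0.28 / 0.002015 = 19.7 m/d

19.7 m/d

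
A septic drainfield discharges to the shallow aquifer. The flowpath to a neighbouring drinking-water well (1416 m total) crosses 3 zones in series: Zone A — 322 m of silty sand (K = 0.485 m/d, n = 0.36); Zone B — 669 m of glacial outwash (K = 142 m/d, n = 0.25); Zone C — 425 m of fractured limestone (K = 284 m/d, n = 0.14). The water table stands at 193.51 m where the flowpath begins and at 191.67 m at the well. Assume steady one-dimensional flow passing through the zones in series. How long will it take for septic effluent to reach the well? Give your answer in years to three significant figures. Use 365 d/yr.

342 years

Total head drop ΔH = 193.51 − 191.67 = 1.84 m
Continuity: the same q passes through each zone, so ΔH = q·Σ(L_j/K_j) — the zones act as resistances in series.
Σ(L/K) = 322/0.485 + 669/142 + 425/284 = 663.9 + 4.711 + 1.496 = 670.1 d
q = ΔH / Σ(L/K) = 1.84 / 670.1 = 0.002746 m/d (same in every zone)
Zone A: v = q/n = 0.002746/0.36 = 0.007627 m/d → t_A = 322/0.007627 = 42220 d
Zone B: v = q/n = 0.002746/0.25 = 0.01098 m/d → t_B = 669/0.01098 = 60910 d
Zone C: v = q/n = 0.002746/0.14 = 0.01961 m/d → t_C = 425/0.01961 = 21670 d
Total t = 42220 + 60910 + 21670 = 124800 d
   = 124800 / 365 = 342 yr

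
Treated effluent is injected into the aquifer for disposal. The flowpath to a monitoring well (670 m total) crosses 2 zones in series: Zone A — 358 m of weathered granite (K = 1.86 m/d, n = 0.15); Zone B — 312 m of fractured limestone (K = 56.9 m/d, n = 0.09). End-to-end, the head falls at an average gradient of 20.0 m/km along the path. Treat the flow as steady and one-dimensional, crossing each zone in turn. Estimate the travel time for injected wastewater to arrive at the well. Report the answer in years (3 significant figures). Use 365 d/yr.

For zones in series the flux q is common to all zones; the equivalent conductivity is the harmonic (thickness-weighted) mean, K_eq = L_total / Σ(L_j/K_j).
Σ(L/K) = 358/1.86 + 312/56.9 = 192.5 + 5.483 = 198.0 d
K_eq = L_total / Σ(L/K) = 670 / 198.0 = 3.385 m/d
q = K_eq · i = 3.385 × 0.020 = 0.06769 m/d (same in every zone)
Zone A: v = q/n = 0.06769/0.15 = 0.4513 m/d → t_A = 358/0.4513 = 793.3 d
Zone B: v = q/n = 0.06769/0.09 = 0.7521 m/d → t_B = 312/0.7521 = 414.8 d
Total t = 793.3 + 414.8 = 1208 d
   = 1208 / 365 = 3.31 yr

3.31 years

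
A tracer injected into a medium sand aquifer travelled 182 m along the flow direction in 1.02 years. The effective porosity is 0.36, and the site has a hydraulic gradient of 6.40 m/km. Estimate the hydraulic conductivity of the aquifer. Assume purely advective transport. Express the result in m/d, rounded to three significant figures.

t = 1.02 years = 372.3 d
v = L / t = 182 / 372.3 = 0.4889 m/d
K = v · n / i = 0.4889 × 0.36 / 0.0064 = 27.5 m/d

27.5 m/d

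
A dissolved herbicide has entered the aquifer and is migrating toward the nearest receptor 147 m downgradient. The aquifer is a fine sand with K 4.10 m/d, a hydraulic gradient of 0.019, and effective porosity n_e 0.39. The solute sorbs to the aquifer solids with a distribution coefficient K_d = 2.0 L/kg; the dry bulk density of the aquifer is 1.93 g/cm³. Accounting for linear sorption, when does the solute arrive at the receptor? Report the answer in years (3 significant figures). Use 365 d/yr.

22.0 years

Specific discharge q = 4.10 × 0.019 = 0.07790 m/d
v_s = q/n_e = 0.07790/0.39 = 0.1997 m/d
Retardation R = 1 + ρ_b·K_d/n = 1 + 1.93×2.0/0.39 = 10.90
Contaminant velocity v_c = v/R = 0.1997/10.90 = 0.01833 m/d
t = L/v_c = 147/0.01833 = 8020 d
   = 8020/365 = 22.0 yr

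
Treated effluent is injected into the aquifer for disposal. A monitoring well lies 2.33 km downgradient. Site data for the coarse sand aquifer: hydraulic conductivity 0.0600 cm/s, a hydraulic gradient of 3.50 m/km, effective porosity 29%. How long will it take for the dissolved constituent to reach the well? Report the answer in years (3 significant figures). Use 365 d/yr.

K = 0.0600 cm/s × 864 = 51.84 m/d
Specific discharge q = 51.84 × 0.0035 = 0.1814 m/d
Average linear velocity = 0.1814 / 0.29 = 0.6257 m/d
L = 2.33 km = 2330 m
t = L / v = 2330 / 0.6257 = 3724 d
   = 3724 / 365 = 10.2 yr

10.2 years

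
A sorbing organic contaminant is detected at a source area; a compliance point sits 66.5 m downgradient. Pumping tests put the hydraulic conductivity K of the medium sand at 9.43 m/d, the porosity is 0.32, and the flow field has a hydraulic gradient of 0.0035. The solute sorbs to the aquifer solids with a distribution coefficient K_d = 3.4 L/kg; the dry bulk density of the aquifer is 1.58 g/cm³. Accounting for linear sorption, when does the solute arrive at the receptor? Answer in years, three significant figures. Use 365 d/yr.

Specific discharge q = 9.43 × 0.0035 = 0.03301 m/d
Average linear velocity = 0.03301 / 0.32 = 0.1031 m/d
Retardation R = 1 + ρ_b·K_d/n = 1 + 1.58×3.4/0.32 = 17.79
Contaminant velocity v_c = v/R = 0.1031/17.79 = 0.005798 m/d
t = L/v_c = 66.5/0.005798 = 11470 d
   = 11470/365 = 31.4 yr

31.4 years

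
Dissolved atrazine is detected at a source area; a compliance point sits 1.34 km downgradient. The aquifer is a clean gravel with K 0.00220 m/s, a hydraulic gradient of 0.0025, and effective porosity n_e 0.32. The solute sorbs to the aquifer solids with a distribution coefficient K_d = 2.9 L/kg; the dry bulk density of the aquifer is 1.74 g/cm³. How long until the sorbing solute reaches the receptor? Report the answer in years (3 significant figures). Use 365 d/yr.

K = 0.00220 m/s × 86400 s/d = 190.1 m/d
q = Ki = 190.1 × 0.0025 = 0.4752 m/d
Seepage velocity v = q / n = 0.4752 / 0.32 = 1.485 m/d
Retardation R = 1 + ρ_b·K_d/n = 1 + 1.74×2.9/0.32 = 16.77
Contaminant velocity v_c = v/R = 1.485/16.77 = 0.08856 m/d
L = 1.34 km = 1340 m
t = L/v_c = 1340/0.08856 = 15130 d
   = 15130/365 = 41.5 yr

41.5 years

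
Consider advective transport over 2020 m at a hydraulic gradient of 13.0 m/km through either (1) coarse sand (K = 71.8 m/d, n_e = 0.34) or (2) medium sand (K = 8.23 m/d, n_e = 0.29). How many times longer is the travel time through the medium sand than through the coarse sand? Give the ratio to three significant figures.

Unit 1 (coarse sand): v = 71.8×0.013/0.34 = 2.745 m/d, t = 2020/2.745 = 735.8 d
Unit 2 (medium sand): v = 8.23×0.013/0.29 = 0.3689 m/d, t = 2020/0.3689 = 5475 d
t(medium sand) / t(coarse sand) = 5475/735.8 = 7.44

7.44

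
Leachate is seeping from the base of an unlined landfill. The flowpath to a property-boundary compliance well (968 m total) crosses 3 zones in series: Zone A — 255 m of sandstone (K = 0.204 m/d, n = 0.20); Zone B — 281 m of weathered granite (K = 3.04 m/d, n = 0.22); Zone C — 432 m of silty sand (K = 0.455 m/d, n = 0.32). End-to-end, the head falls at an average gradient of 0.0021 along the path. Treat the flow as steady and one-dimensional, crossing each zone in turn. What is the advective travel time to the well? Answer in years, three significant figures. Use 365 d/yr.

776 years

Continuity: the same q passes through each zone, so ΔH = q·Σ(L_j/K_j) — the zones act as resistances in series.
Σ(L/K) = 255/0.204 + 281/3.04 + 432/0.455 = 1250 + 92.43 + 949.5 = 2292 d
K_eq = L_total / Σ(L/K) = 968 / 2292 = 0.4224 m/d
q = K_eq · i = 0.4224 × 0.0021 = 8.870e-4 m/d (same in every zone)
Zone A: v = q/n = 8.870e-4/0.20 = 0.004435 m/d → t_A = 255/0.004435 = 57500 d
Zone B: v = q/n = 8.870e-4/0.22 = 0.004032 m/d → t_B = 281/0.004032 = 69700 d
Zone C: v = q/n = 8.870e-4/0.32 = 0.002772 m/d → t_C = 432/0.002772 = 155900 d
Total t = 57500 + 69700 + 155900 = 283100 d
   = 283100 / 365 = 776 yr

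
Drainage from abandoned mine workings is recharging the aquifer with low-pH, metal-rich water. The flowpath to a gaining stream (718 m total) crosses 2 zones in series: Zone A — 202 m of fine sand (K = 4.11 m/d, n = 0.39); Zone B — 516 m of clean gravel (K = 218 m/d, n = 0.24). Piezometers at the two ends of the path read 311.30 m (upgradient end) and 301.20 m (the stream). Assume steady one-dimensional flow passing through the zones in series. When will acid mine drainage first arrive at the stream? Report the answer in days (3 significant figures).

Total head drop ΔH = 311.30 − 301.20 = 10.10 m
Steady 1-D flow in series ⇒ the Darcy flux q is identical in every zone and the zone head losses add (resistances L/K in series).
Σ(L/K) = 202/4.11 + 516/218 = 49.15 + 2.367 = 51.52 d
q = ΔH / Σ(L/K) = 10.10 / 51.52 = 0.1961 m/d (same in every zone)
Zone A: v = q/n = 0.1961/0.39 = 0.5027 m/d → t_A = 202/0.5027 = 401.8 d
Zone B: v = q/n = 0.1961/0.24 = 0.8169 m/d → t_B = 516/0.8169 = 631.7 d
Total t = 401.8 + 631.7 = 1033 d

1030 days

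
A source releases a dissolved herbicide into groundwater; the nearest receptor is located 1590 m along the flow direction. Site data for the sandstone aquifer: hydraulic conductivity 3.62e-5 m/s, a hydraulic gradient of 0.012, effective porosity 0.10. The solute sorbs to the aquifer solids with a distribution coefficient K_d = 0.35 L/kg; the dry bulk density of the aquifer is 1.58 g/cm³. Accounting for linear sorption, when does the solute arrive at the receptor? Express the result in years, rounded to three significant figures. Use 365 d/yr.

75.8 years

K = 3.62e-5 m/s × 86400 s/d = 3.128 m/d
Specific discharge q = 3.128 × 0.012 = 0.03753 m/d
Average linear velocity = 0.03753 / 0.10 = 0.3753 m/d
Retardation R = 1 + ρ_b·K_d/n = 1 + 1.58×0.35/0.10 = 6.530
Contaminant velocity v_c = v/R = 0.3753/6.530 = 0.05748 m/d
t = L/v_c = 1590/0.05748 = 27660 d
   = 27660/365 = 75.8 yr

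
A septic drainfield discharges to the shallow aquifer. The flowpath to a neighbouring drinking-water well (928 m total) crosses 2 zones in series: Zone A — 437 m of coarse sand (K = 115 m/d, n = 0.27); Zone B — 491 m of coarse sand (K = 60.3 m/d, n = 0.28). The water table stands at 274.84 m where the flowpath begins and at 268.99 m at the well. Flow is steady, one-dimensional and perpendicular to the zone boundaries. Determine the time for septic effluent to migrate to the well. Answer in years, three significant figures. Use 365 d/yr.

Total head drop ΔH = 274.84 − 268.99 = 5.85 m
Continuity: the same q passes through each zone, so ΔH = q·Σ(L_j/K_j) — the zones act as resistances in series.
Σ(L/K) = 437/115 + 491/60.3 = 3.800 + 8.143 = 11.94 d
q = ΔH / Σ(L/K) = 5.85 / 11.94 = 0.4898 m/d (same in every zone)
Zone A: v = q/n = 0.4898/0.27 = 1.814 m/d → t_A = 437/1.814 = 240.9 d
Zone B: v = q/n = 0.4898/0.28 = 1.749 m/d → t_B = 491/1.749 = 280.7 d
Total t = 240.9 + 280.7 = 521.5 d
   = 521.5 / 365 = 1.43 yr

1.43 years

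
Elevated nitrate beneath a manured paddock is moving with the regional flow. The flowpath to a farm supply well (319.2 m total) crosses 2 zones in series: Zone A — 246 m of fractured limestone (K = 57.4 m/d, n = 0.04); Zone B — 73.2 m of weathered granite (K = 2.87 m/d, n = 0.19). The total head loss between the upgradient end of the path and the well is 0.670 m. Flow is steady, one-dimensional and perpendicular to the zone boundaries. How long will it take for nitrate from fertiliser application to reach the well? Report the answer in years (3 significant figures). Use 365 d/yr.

Steady 1-D flow in series ⇒ the Darcy flux q is identical in every zone and the zone head losses add (resistances L/K in series).
Σ(L/K) = 246/57.4 + 73.2/2.87 = 4.286 + 25.51 = 29.79 d
q = ΔH / Σ(L/K) = 0.670 / 29.79 = 0.02249 m/d (same in every zone)
Zone A: v = q/n = 0.02249/0.04 = 0.5623 m/d → t_A = 246/0.5623 = 437.5 d
Zone B: v = q/n = 0.02249/0.19 = 0.1184 m/d → t_B = 73.2/0.1184 = 618.4 d
Total t = 437.5 + 618.4 = 1056 d
   = 1056 / 365 = 2.89 yr

2.89 years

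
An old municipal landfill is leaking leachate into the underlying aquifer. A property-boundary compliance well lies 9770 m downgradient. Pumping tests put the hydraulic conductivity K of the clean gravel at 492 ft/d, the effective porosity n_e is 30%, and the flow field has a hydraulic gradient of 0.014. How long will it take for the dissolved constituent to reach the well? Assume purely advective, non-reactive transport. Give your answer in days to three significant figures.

1400 days

K = 492 ft/d × 0.3048 = 150.0 m/d
Darcy flux q = K·i = 150.0 × 0.014 = 2.099 m/d
Seepage velocity v = q / n = 2.099 / 0.30 = 6.998 m/d
t = L / v = 9770 / 6.998 = 1396 d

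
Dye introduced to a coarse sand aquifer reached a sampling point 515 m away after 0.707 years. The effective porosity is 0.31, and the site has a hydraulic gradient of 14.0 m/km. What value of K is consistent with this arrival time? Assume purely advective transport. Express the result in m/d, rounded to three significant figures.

t = 0.707 years = 258.1 d
v = L / t = 515 / 258.1 = 1.996 m/d
K = v · n / i = 1.996 × 0.31 / 0.014 = 44.2 m/d

44.2 m/d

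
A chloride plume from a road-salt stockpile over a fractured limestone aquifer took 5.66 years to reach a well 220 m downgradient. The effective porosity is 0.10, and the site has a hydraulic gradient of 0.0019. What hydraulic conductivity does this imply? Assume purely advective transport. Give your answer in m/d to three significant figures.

5.60 m/d

t = 5.66 years = 2066 d
v = L / t = 220 / 2066 = 0.1065 m/d
K = v · n / i = 0.1065 × 0.10 / 0.0019 = 5.60 m/d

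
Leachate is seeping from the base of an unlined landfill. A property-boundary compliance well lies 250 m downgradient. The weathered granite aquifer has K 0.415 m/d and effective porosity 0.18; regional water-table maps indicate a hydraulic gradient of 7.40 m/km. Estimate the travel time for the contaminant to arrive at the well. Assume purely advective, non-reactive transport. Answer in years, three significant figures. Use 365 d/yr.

Specific discharge q = 0.415 × 0.0074 = 0.003071 m/d
v = Ki/n = 0.415·0.0074/0.18 = 0.01706 m/d
t = L / v = 250 / 0.01706 = 14650 d
   = 14650 / 365 = 40.1 yr

40.1 years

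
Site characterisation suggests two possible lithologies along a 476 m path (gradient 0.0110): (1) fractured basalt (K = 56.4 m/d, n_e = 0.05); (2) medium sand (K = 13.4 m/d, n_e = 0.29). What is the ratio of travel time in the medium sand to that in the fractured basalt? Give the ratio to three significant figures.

24.4

Unit 1 (fractured basalt): v = 56.4×0.011/0.05 = 12.41 m/d, t = 476/12.41 = 38.36 d
Unit 2 (medium sand): v = 13.4×0.011/0.29 = 0.5083 m/d, t = 476/0.5083 = 936.5 d
t(medium sand) / t(fractured basalt) = 936.5/38.36 = 24.4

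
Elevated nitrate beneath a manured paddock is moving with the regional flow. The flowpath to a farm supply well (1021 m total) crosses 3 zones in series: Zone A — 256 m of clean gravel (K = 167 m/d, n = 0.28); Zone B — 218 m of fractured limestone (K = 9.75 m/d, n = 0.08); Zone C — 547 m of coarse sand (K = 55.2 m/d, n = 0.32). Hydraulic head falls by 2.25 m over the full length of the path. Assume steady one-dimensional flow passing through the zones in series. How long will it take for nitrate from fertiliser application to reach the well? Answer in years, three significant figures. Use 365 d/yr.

10.9 years

Steady 1-D flow in series ⇒ the Darcy flux q is identical in every zone and the zone head losses add (resistances L/K in series).
Σ(L/K) = 256/167 + 218/9.75 + 547/55.2 = 1.533 + 22.36 + 9.909 = 33.80 d
q = ΔH / Σ(L/K) = 2.25 / 33.80 = 0.06657 m/d (same in every zone)
Zone A: v = q/n = 0.06657/0.28 = 0.2377 m/d → t_A = 256/0.2377 = 1077 d
Zone B: v = q/n = 0.06657/0.08 = 0.8321 m/d → t_B = 218/0.8321 = 262.0 d
Zone C: v = q/n = 0.06657/0.32 = 0.2080 m/d → t_C = 547/0.2080 = 2630 d
Total t = 1077 + 262.0 + 2630 = 3968 d
   = 3968 / 365 = 10.9 yr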